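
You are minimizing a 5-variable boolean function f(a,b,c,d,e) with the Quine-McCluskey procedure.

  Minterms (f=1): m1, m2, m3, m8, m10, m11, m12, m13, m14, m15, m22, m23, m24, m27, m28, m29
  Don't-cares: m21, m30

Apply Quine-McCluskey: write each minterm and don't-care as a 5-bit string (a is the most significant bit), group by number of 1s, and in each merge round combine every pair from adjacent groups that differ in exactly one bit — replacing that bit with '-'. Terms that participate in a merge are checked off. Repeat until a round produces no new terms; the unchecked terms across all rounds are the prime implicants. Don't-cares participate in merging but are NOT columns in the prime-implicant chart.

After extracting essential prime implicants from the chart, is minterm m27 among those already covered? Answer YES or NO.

size-2^0 implicants → 00001(✓)  00010(✓)  00011(✓)  01000(✓)  01010(✓)  01011(✓)  01100(✓)  01101(✓)  01110(✓)  01111(✓)  10101(✓)  10110(✓)  10111(✓)  11000(✓)  11011(✓)  11100(✓)  11101(✓)  11110(✓)
size-2^1 implicants → -1000(✓)  -1011  -1100(✓)  -1101(✓)  -1110(✓)  0-010(✓)  0-011(✓)  000-1  0001-(✓)  01-00(✓)  01-10(✓)  01-11(✓)  010-0(✓)  0101-(✓)  011-0(✓)  011-1(✓)  0110-(✓)  0111-(✓)  1-101  1-110  101-1  1011-  11-00(✓)  111-0(✓)  1110-(✓)
size-2^2 implicants → -1-00  -11-0  -110-  0-01-  01--0  01-1-  011--
Unchecked terms (primes): -1-00, -1011, -11-0, -110-, 0-01-, 000-1, 01--0, 01-1-, 011--, 1-101, 1-110, 101-1, 1011-
Minterm coverage:
  m1 ⊆ 000-1 [E]
  m2 ⊆ 0-01- [E]
  m3 ⊆ 0-01-,000-1
  m8 ⊆ -1-00,01--0
  m10 ⊆ 0-01-,01--0,01-1-
  m11 ⊆ -1011,0-01-,01-1-
  m12 ⊆ -1-00,-11-0,-110-,01--0,011--
  m13 ⊆ -110-,011--
  m14 ⊆ -11-0,01--0,01-1-,011--
  m15 ⊆ 01-1-,011--
  m22 ⊆ 1-110,1011-
  m23 ⊆ 101-1,1011-
  m24 ⊆ -1-00 [E]
  m27 ⊆ -1011 [E]
  m28 ⊆ -1-00,-11-0,-110-
  m29 ⊆ -110-,1-101
E = {-1-00, -1011, 0-01-, 000-1}

YES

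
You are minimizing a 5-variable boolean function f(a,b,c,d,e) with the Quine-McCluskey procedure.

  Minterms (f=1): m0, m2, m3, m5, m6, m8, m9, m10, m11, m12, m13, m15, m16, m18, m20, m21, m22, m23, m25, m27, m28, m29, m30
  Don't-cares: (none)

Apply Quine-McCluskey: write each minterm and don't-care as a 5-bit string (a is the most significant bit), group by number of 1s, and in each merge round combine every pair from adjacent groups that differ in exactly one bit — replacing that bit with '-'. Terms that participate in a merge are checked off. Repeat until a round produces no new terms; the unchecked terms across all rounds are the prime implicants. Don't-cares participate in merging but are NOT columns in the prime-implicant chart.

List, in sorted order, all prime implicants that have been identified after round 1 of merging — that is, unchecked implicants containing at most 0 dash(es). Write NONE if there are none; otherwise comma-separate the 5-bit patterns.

NONE

size-2^0 implicants → 00000(✓)  00010(✓)  00011(✓)  00101(✓)  00110(✓)  01000(✓)  01001(✓)  01010(✓)  01011(✓)  01100(✓)  01101(✓)  01111(✓)  10000(✓)  10010(✓)  10100(✓)  10101(✓)  10110(✓)  10111(✓)  11001(✓)  11011(✓)  11100(✓)  11101(✓)  11110(✓)
size-2^1 implicants → -0000(✓)  -0010(✓)  -0101(✓)  -0110(✓)  -1001(✓)  -1011(✓)  -1100(✓)  -1101(✓)  0-000(✓)  0-010(✓)  0-011(✓)  0-101(✓)  00-10(✓)  000-0(✓)  0001-(✓)  01-00(✓)  01-01(✓)  01-11(✓)  010-0(✓)  010-1(✓)  0100-(✓)  0101-(✓)  011-1(✓)  0110-(✓)  1-100(✓)  1-101(✓)  1-110(✓)  10-00(✓)  10-10(✓)  100-0(✓)  101-0(✓)  101-1(✓)  1010-(✓)  1011-(✓)  11-01(✓)  110-1(✓)  111-0(✓)  1110-(✓)
size-2^2 implicants → --101  -0-10  -00-0  -1-01  -10-1  -110-  0-0-0  0-01-  01--1  01-0-  010--  1-1-0  1-10-  10--0  101--
Unchecked terms (primes): --101, -0-10, -00-0, -1-01, -10-1, -110-, 0-0-0, 0-01-, 01--1, 01-0-, 010--, 1-1-0, 1-10-, 10--0, 101--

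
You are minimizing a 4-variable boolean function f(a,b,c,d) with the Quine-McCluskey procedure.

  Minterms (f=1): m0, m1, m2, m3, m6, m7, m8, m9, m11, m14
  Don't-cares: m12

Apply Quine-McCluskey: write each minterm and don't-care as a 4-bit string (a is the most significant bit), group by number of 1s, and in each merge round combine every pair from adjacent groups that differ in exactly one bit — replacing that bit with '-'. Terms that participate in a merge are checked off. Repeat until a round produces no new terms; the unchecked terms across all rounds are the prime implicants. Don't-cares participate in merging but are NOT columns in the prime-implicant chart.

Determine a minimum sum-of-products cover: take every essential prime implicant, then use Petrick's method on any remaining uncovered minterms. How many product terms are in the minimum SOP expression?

4

size-2^0 implicants → 0000(✓)  0001(✓)  0010(✓)  0011(✓)  0110(✓)  0111(✓)  1000(✓)  1001(✓)  1011(✓)  1100(✓)  1110(✓)
size-2^1 implicants → -000(✓)  -001(✓)  -011(✓)  -110  0-10(✓)  0-11(✓)  00-0(✓)  00-1(✓)  000-(✓)  001-(✓)  011-(✓)  1-00  10-1(✓)  100-(✓)  11-0
size-2^2 implicants → -0-1  -00-  0-1-  00--
Unchecked terms (primes): -0-1, -00-, -110, 0-1-, 00--, 1-00, 11-0
Minterm coverage:
  m0 ⊆ -00-,00--
  m1 ⊆ -0-1,-00-,00--
  m2 ⊆ 0-1-,00--
  m3 ⊆ -0-1,0-1-,00--
  m6 ⊆ -110,0-1-
  m7 ⊆ 0-1- [E]
  m8 ⊆ -00-,1-00
  m9 ⊆ -0-1,-00-
  m11 ⊆ -0-1 [E]
  m14 ⊆ -110,11-0
E = {-0-1, 0-1-}
Petrick residual → -00-, -110
Cover = b'd + b'c' + bcd' + a'c  |cover|=4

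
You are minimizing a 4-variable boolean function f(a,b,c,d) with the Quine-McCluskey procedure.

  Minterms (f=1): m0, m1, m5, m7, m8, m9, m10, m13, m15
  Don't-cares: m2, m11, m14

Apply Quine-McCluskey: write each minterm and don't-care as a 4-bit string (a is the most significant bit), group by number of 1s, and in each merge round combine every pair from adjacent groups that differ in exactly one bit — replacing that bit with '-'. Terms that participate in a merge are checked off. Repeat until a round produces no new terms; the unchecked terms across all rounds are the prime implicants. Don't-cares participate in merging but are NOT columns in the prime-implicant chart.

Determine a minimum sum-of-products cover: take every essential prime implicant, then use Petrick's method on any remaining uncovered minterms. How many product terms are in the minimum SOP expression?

size-2^0 implicants → 0000(✓)  0001(✓)  0010(✓)  0101(✓)  0111(✓)  1000(✓)  1001(✓)  1010(✓)  1011(✓)  1101(✓)  1110(✓)  1111(✓)
size-2^1 implicants → -000(✓)  -001(✓)  -010(✓)  -101(✓)  -111(✓)  0-01(✓)  00-0(✓)  000-(✓)  01-1(✓)  1-01(✓)  1-10(✓)  1-11(✓)  10-0(✓)  10-1(✓)  100-(✓)  101-(✓)  11-1(✓)  111-(✓)
size-2^2 implicants → --01  -0-0  -00-  -1-1  1--1  1-1-  10--
Unchecked terms (primes): --01, -0-0, -00-, -1-1, 1--1, 1-1-, 10--
Minterm coverage:
  m0 ⊆ -0-0,-00-
  m1 ⊆ --01,-00-
  m5 ⊆ --01,-1-1
  m7 ⊆ -1-1 [E]
  m8 ⊆ -0-0,-00-,10--
  m9 ⊆ --01,-00-,1--1,10--
  m10 ⊆ -0-0,1-1-,10--
  m13 ⊆ --01,-1-1,1--1
  m15 ⊆ -1-1,1--1,1-1-
E = {-1-1}
Petrick residual → --01, -0-0
Cover = c'd + b'd' + bd  |cover|=3

3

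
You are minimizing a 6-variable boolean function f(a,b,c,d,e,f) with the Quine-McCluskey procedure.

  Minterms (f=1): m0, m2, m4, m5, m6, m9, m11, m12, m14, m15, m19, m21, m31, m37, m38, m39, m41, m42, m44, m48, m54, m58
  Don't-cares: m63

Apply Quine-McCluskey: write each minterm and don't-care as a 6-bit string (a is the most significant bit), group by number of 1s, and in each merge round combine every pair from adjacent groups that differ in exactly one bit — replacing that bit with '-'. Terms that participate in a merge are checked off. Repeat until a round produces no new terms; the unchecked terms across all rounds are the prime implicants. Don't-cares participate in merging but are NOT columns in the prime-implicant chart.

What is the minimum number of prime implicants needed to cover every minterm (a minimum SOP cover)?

12

size-2^0 implicants → 000000(✓)  000010(✓)  000100(✓)  000101(✓)  000110(✓)  001001(✓)  001011(✓)  001100(✓)  001110(✓)  001111(✓)  010011  010101(✓)  011111(✓)  100101(✓)  100110(✓)  100111(✓)  101001(✓)  101010(✓)  101100(✓)  110000  110110(✓)  111010(✓)  111111(✓)
size-2^1 implicants → -00101  -00110  -01001  -01100  -11111  0-0101  0-1111  00-100(✓)  00-110(✓)  000-00(✓)  000-10(✓)  0000-0(✓)  0001-0(✓)  00010-  001-11  0010-1  0011-0(✓)  00111-  1-0110  1-1010  1001-1  10011-
size-2^2 implicants → 00-1-0  000--0
Unchecked terms (primes): -00101, -00110, -01001, -01100, -11111, 0-0101, 0-1111, 00-1-0, 000--0, 00010-, 001-11, 0010-1, 00111-, 010011, 1-0110, 1-1010, 1001-1, 10011-, 110000
Minterm coverage:
  m0 ⊆ 000--0 [E]
  m2 ⊆ 000--0 [E]
  m4 ⊆ 00-1-0,000--0,00010-
  m5 ⊆ -00101,0-0101,00010-
  m6 ⊆ -00110,00-1-0,000--0
  m9 ⊆ -01001,0010-1
  m11 ⊆ 001-11,0010-1
  m12 ⊆ -01100,00-1-0
  m14 ⊆ 00-1-0,00111-
  m15 ⊆ 0-1111,001-11,00111-
  m19 ⊆ 010011 [E]
  m21 ⊆ 0-0101 [E]
  m31 ⊆ -11111,0-1111
  m37 ⊆ -00101,1001-1
  m38 ⊆ -00110,1-0110,10011-
  m39 ⊆ 1001-1,10011-
  m41 ⊆ -01001 [E]
  m42 ⊆ 1-1010 [E]
  m44 ⊆ -01100 [E]
  m48 ⊆ 110000 [E]
  m54 ⊆ 1-0110 [E]
  m58 ⊆ 1-1010 [E]
E = {-01001, -01100, 0-0101, 000--0, 010011, 1-0110, 1-1010, 110000}
Petrick residual → -11111, 00-1-0, 001-11, 1001-1
Cover = b'cd'e'f + b'cde'f' + bcdef + a'c'de'f + a'b'df' + a'b'c'f' + a'b'cef + a'bc'd'ef + ac'def' + acd'ef' + ab'c'df + abc'd'e'f'  |cover|=12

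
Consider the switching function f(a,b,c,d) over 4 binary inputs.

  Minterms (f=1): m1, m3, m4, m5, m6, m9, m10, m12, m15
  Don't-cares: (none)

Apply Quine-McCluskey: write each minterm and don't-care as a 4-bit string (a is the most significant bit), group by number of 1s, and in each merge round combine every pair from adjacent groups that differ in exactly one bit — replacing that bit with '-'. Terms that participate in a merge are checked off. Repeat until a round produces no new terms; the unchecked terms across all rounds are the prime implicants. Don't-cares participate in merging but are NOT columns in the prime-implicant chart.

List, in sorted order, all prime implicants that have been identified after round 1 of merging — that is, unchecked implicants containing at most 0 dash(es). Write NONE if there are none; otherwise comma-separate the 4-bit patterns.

1010, 1111

size-2^0 implicants → 0001(✓)  0011(✓)  0100(✓)  0101(✓)  0110(✓)  1001(✓)  1010  1100(✓)  1111
size-2^1 implicants → -001  -100  0-01  00-1  01-0  010-
Unchecked terms (primes): -001, -100, 0-01, 00-1, 01-0, 010-, 1010, 1111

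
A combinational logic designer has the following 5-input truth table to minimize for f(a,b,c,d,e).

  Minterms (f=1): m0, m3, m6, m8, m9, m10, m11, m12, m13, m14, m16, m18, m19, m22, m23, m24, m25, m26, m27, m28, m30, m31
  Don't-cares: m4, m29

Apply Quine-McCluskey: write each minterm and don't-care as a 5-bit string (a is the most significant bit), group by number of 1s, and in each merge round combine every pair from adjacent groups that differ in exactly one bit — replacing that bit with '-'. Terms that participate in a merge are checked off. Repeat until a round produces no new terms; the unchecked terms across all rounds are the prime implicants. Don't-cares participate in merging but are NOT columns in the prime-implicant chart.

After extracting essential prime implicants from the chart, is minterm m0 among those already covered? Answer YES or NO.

[col 0] 00000*, 00011*, 00100*, 00110*, 01000*, 01001*, 01010*, 01011*, 01100*, 01101*, 01110*, 10000*, 10010*, 10011*, 10110*, 10111*, 11000*, 11001*, 11010*, 11011*, 11100*, 11101*, 11110*, 11111*
[col 1] -0000*, -0011*, -0110*, -1000*, -1001*, -1010*, -1011*, -1100*, -1101*, -1110*, 0-000*, 0-011*, 0-100*, 0-110*, 00-00*, 001-0*, 01-00*, 01-01*, 01-10*, 010-0*, 010-1*, 0100-*, 0101-*, 011-0*, 0110-*, 1-000*, 1-010*, 1-011*, 1-110*, 1-111*, 10-10*, 10-11*, 100-0*, 1001-*, 1011-*, 11-00*, 11-01*, 11-10*, 11-11*, 110-0*, 110-1*, 1100-*, 1101-*, 111-0*, 111-1*, 1110-*, 1111-*
[col 2] --000, --011, --110, -1-00*, -1-01*, -1-10*, -10-0*, -10-1*, -100-*, -101-*, -11-0*, -110-*, 0--00, 0-1-0, 01--0*, 01-0-*, 010--*, 1--10*, 1--11*, 1-0-0, 1-01-*, 1-11-*, 10-1-*, 11--0*, 11--1*, 11-0-*, 11-1-*, 110--*, 111--*
[col 3] -1--0, -1-0-, -10--, 1--1-, 11---
Prime implicants: --000, --011, --110, -1--0, -1-0-, -10--, 0--00, 0-1-0, 1--1-, 1-0-0, 11---
PI chart (minterm → PIs covering it):
  0 | --000,0--00
  3 | --011  (sole → essential)
  6 | --110,0-1-0
  8 | --000,-1--0,-1-0-,-10--,0--00
  9 | -1-0-,-10--
  10 | -1--0,-10--
  11 | --011,-10--
  12 | -1--0,-1-0-,0--00,0-1-0
  13 | -1-0-  (sole → essential)
  14 | --110,-1--0,0-1-0
  16 | --000,1-0-0
  18 | 1--1-,1-0-0
  19 | --011,1--1-
  22 | --110,1--1-
  23 | 1--1-  (sole → essential)
  24 | --000,-1--0,-1-0-,-10--,1-0-0,11---
  25 | -1-0-,-10--,11---
  26 | -1--0,-10--,1--1-,1-0-0,11---
  27 | --011,-10--,1--1-,11---
  28 | -1--0,-1-0-,11---
  30 | --110,-1--0,1--1-,11---
  31 | 1--1-,11---
Essential prime implicants: --011, -1-0-, 1--1-

NO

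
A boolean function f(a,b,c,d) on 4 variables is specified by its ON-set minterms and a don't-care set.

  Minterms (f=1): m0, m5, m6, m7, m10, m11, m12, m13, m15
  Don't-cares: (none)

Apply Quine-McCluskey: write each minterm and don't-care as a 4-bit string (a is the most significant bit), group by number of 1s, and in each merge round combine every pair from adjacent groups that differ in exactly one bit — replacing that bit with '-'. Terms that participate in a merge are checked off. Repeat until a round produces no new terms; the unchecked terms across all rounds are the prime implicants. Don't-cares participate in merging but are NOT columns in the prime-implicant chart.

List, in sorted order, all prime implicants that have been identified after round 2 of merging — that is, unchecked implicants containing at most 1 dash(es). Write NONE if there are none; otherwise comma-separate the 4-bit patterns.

size-2^0 implicants → 0000  0101(✓)  0110(✓)  0111(✓)  1010(✓)  1011(✓)  1100(✓)  1101(✓)  1111(✓)
size-2^1 implicants → -101(✓)  -111(✓)  01-1(✓)  011-  1-11  101-  11-1(✓)  110-
size-2^2 implicants → -1-1
Unchecked terms (primes): -1-1, 0000, 011-, 1-11, 101-, 110-

0000, 011-, 1-11, 101-, 110-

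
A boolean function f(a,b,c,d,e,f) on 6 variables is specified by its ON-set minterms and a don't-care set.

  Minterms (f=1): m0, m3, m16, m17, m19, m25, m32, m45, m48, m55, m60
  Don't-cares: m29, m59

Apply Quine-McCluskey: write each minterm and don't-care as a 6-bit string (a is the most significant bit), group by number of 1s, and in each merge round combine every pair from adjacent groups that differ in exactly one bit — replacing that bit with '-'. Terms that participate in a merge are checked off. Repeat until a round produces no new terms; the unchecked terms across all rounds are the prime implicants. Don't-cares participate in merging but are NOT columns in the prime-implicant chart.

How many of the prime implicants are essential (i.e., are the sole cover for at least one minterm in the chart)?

5

Round 0: 000000✓ 000011✓ 010000✓ 010001✓ 010011✓ 011001✓ 011101✓ 100000✓ 101101 110000✓ 110111 111011 111100
Round 1: -00000✓ -10000✓ 0-0000✓ 0-0011 01-001 0100-1 01000- 011-01 1-0000✓
Round 2: --0000
PIs = {--0000, 0-0011, 01-001, 0100-1, 01000-, 011-01, 101101, 110111, 111011, 111100}
Coverage chart:
  m0: --0000 ←essential
  m3: 0-0011 ←essential
  m16: --0000,01000-
  m17: 01-001,0100-1,01000-
  m19: 0-0011,0100-1
  m25: 01-001,011-01
  m32: --0000 ←essential
  m45: 101101 ←essential
  m48: --0000 ←essential
  m55: 110111 ←essential
  m60: 111100 ←essential
Essential: --0000, 0-0011, 101101, 110111, 111100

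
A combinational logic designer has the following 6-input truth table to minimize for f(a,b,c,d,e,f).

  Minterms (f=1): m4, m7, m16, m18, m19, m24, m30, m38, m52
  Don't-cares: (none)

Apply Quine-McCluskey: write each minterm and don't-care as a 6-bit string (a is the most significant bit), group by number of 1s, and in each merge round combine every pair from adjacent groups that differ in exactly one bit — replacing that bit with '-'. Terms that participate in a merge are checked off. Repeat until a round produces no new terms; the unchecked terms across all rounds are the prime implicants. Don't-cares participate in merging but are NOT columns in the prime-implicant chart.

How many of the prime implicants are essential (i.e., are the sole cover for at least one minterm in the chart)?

7

Round 0: 000100 000111 010000✓ 010010✓ 010011✓ 011000✓ 011110 100110 110100
Round 1: 01-000 0100-0 01001-
PIs = {000100, 000111, 01-000, 0100-0, 01001-, 011110, 100110, 110100}
Coverage chart:
  m4: 000100 ←essential
  m7: 000111 ←essential
  m16: 01-000,0100-0
  m18: 0100-0,01001-
  m19: 01001- ←essential
  m24: 01-000 ←essential
  m30: 011110 ←essential
  m38: 100110 ←essential
  m52: 110100 ←essential
Essential: 000100, 000111, 01-000, 01001-, 011110, 100110, 110100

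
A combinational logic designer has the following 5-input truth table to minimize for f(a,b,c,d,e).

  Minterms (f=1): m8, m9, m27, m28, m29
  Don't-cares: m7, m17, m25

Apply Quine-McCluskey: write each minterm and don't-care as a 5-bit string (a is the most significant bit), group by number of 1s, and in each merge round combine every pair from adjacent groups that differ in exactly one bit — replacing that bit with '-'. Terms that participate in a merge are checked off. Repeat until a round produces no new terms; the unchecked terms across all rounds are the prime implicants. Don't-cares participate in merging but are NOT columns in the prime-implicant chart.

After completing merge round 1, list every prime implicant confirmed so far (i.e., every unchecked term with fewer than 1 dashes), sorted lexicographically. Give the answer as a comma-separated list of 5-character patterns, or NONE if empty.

00111

size-2^0 implicants → 00111  01000(✓)  01001(✓)  10001(✓)  11001(✓)  11011(✓)  11100(✓)  11101(✓)
size-2^1 implicants → -1001  0100-  1-001  11-01  110-1  1110-
Unchecked terms (primes): -1001, 00111, 0100-, 1-001, 11-01, 110-1, 1110-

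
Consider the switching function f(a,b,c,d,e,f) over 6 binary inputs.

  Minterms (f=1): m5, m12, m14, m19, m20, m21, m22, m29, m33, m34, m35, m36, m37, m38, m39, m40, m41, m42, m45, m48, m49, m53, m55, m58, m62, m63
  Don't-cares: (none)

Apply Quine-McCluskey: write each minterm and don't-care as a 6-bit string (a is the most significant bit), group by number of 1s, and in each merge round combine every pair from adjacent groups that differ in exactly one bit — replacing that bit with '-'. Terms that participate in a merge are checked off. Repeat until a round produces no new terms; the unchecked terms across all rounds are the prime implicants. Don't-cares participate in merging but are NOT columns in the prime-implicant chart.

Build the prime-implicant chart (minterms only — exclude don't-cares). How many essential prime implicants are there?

8

size-2^0 implicants → 000101(✓)  001100(✓)  001110(✓)  010011  010100(✓)  010101(✓)  010110(✓)  011101(✓)  100001(✓)  100010(✓)  100011(✓)  100100(✓)  100101(✓)  100110(✓)  100111(✓)  101000(✓)  101001(✓)  101010(✓)  101101(✓)  110000(✓)  110001(✓)  110101(✓)  110111(✓)  111010(✓)  111110(✓)  111111(✓)
size-2^1 implicants → -00101(✓)  -10101(✓)  0-0101(✓)  0011-0  01-101  0101-0  01010-  1-0001(✓)  1-0101(✓)  1-0111(✓)  1-1010  10-001(✓)  10-010  10-101(✓)  100-01(✓)  100-10(✓)  100-11(✓)  1000-1(✓)  10001-(✓)  1001-0(✓)  1001-1(✓)  10010-(✓)  10011-(✓)  101-01(✓)  1010-0  10100-  11-111  110-01(✓)  11000-  1101-1(✓)  111-10  11111-
size-2^2 implicants → --0101  1-0-01  1-01-1  10--01  100--1  100-1-  1001--
Unchecked terms (primes): --0101, 0011-0, 01-101, 010011, 0101-0, 01010-, 1-0-01, 1-01-1, 1-1010, 10--01, 10-010, 100--1, 100-1-, 1001--, 1010-0, 10100-, 11-111, 11000-, 111-10, 11111-
Minterm coverage:
  m5 ⊆ --0101 [E]
  m12 ⊆ 0011-0 [E]
  m14 ⊆ 0011-0 [E]
  m19 ⊆ 010011 [E]
  m20 ⊆ 0101-0,01010-
  m21 ⊆ --0101,01-101,01010-
  m22 ⊆ 0101-0 [E]
  m29 ⊆ 01-101 [E]
  m33 ⊆ 1-0-01,10--01,100--1
  m34 ⊆ 10-010,100-1-
  m35 ⊆ 100--1,100-1-
  m36 ⊆ 1001-- [E]
  m37 ⊆ --0101,1-0-01,1-01-1,10--01,100--1,1001--
  m38 ⊆ 100-1-,1001--
  m39 ⊆ 1-01-1,100--1,100-1-,1001--
  m40 ⊆ 1010-0,10100-
  m41 ⊆ 10--01,10100-
  m42 ⊆ 1-1010,10-010,1010-0
  m45 ⊆ 10--01 [E]
  m48 ⊆ 11000- [E]
  m49 ⊆ 1-0-01,11000-
  m53 ⊆ --0101,1-0-01,1-01-1
  m55 ⊆ 1-01-1,11-111
  m58 ⊆ 1-1010,111-10
  m62 ⊆ 111-10,11111-
  m63 ⊆ 11-111,11111-
E = {--0101, 0011-0, 01-101, 010011, 0101-0, 10--01, 1001--, 11000-}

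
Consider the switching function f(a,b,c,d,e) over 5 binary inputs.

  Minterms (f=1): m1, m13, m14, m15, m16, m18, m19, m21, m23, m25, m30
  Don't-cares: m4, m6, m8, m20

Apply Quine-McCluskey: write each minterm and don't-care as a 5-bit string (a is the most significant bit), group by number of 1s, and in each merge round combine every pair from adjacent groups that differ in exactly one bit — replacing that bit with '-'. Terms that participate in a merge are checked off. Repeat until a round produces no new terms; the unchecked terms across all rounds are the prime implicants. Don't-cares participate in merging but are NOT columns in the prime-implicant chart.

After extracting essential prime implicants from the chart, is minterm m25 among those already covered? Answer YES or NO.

[col 0] 00001, 00100*, 00110*, 01000, 01101*, 01110*, 01111*, 10000*, 10010*, 10011*, 10100*, 10101*, 10111*, 11001, 11110*
[col 1] -0100, -1110, 0-110, 001-0, 011-1, 0111-, 10-00, 10-11, 100-0, 1001-, 101-1, 1010-
Prime implicants: -0100, -1110, 0-110, 00001, 001-0, 01000, 011-1, 0111-, 10-00, 10-11, 100-0, 1001-, 101-1, 1010-, 11001
PI chart (minterm → PIs covering it):
  1 | 00001  (sole → essential)
  13 | 011-1  (sole → essential)
  14 | -1110,0-110,0111-
  15 | 011-1,0111-
  16 | 10-00,100-0
  18 | 100-0,1001-
  19 | 10-11,1001-
  21 | 101-1,1010-
  23 | 10-11,101-1
  25 | 11001  (sole → essential)
  30 | -1110  (sole → essential)
Essential prime implicants: -1110, 00001, 011-1, 11001

YES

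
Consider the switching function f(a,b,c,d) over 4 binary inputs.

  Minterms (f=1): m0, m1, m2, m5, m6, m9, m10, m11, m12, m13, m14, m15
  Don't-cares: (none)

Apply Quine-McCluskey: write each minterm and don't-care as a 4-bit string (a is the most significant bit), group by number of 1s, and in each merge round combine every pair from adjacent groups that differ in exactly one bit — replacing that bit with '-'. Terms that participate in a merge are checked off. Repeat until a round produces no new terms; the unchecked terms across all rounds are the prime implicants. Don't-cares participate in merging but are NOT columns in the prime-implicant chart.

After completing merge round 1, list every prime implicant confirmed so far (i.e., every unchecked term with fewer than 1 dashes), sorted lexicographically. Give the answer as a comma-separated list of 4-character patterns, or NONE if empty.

Round 0: 0000✓ 0001✓ 0010✓ 0101✓ 0110✓ 1001✓ 1010✓ 1011✓ 1100✓ 1101✓ 1110✓ 1111✓
Round 1: -001✓ -010✓ -101✓ -110✓ 0-01✓ 0-10✓ 00-0 000- 1-01✓ 1-10✓ 1-11✓ 10-1✓ 101-✓ 11-0✓ 11-1✓ 110-✓ 111-✓
Round 2: --01 --10 1--1 1-1- 11--
PIs = {--01, --10, 00-0, 000-, 1--1, 1-1-, 11--}

NONE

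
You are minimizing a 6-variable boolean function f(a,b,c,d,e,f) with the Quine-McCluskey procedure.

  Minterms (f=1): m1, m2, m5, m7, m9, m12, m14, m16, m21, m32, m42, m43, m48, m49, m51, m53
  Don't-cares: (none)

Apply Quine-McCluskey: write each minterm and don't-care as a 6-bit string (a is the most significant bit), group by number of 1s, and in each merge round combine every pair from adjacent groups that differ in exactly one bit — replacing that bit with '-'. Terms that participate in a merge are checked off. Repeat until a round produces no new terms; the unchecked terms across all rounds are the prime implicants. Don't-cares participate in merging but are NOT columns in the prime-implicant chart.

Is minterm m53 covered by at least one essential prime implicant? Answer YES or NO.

[col 0] 000001*, 000010, 000101*, 000111*, 001001*, 001100*, 001110*, 010000*, 010101*, 100000*, 101010*, 101011*, 110000*, 110001*, 110011*, 110101*
[col 1] -10000, -10101, 0-0101, 00-001, 000-01, 0001-1, 0011-0, 1-0000, 10101-, 110-01, 1100-1, 11000-
Prime implicants: -10000, -10101, 0-0101, 00-001, 000-01, 000010, 0001-1, 0011-0, 1-0000, 10101-, 110-01, 1100-1, 11000-
PI chart (minterm → PIs covering it):
  1 | 00-001,000-01
  2 | 000010  (sole → essential)
  5 | 0-0101,000-01,0001-1
  7 | 0001-1  (sole → essential)
  9 | 00-001  (sole → essential)
  12 | 0011-0  (sole → essential)
  14 | 0011-0  (sole → essential)
  16 | -10000  (sole → essential)
  21 | -10101,0-0101
  32 | 1-0000  (sole → essential)
  42 | 10101-  (sole → essential)
  43 | 10101-  (sole → essential)
  48 | -10000,1-0000,11000-
  49 | 110-01,1100-1,11000-
  51 | 1100-1  (sole → essential)
  53 | -10101,110-01
Essential prime implicants: -10000, 00-001, 000010, 0001-1, 0011-0, 1-0000, 10101-, 1100-1

NO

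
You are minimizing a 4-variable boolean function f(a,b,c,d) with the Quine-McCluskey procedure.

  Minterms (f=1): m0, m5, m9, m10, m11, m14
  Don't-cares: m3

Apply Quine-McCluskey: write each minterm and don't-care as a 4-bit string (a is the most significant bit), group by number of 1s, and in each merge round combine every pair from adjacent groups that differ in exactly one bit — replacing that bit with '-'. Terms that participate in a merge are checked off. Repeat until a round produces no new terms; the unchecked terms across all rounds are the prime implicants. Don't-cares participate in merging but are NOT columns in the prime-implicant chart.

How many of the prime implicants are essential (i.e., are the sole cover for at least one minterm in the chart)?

4

[col 0] 0000, 0011*, 0101, 1001*, 1010*, 1011*, 1110*
[col 1] -011, 1-10, 10-1, 101-
Prime implicants: -011, 0000, 0101, 1-10, 10-1, 101-
PI chart (minterm → PIs covering it):
  0 | 0000  (sole → essential)
  5 | 0101  (sole → essential)
  9 | 10-1  (sole → essential)
  10 | 1-10,101-
  11 | -011,10-1,101-
  14 | 1-10  (sole → essential)
Essential prime implicants: 0000, 0101, 1-10, 10-1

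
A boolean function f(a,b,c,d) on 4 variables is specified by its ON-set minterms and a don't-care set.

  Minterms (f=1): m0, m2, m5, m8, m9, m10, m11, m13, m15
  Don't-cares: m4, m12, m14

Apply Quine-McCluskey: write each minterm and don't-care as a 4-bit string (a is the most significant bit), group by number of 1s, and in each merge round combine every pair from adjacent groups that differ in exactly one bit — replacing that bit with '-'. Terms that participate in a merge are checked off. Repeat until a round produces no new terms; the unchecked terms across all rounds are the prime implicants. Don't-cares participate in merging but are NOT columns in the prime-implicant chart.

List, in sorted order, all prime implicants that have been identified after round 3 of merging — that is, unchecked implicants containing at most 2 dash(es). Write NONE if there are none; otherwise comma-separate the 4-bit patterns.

--00, -0-0, -10-

[col 0] 0000*, 0010*, 0100*, 0101*, 1000*, 1001*, 1010*, 1011*, 1100*, 1101*, 1110*, 1111*
[col 1] -000*, -010*, -100*, -101*, 0-00*, 00-0*, 010-*, 1-00*, 1-01*, 1-10*, 1-11*, 10-0*, 10-1*, 100-*, 101-*, 11-0*, 11-1*, 110-*, 111-*
[col 2] --00, -0-0, -10-, 1--0*, 1--1*, 1-0-*, 1-1-*, 10--*, 11--*
[col 3] 1---
Prime implicants: --00, -0-0, -10-, 1---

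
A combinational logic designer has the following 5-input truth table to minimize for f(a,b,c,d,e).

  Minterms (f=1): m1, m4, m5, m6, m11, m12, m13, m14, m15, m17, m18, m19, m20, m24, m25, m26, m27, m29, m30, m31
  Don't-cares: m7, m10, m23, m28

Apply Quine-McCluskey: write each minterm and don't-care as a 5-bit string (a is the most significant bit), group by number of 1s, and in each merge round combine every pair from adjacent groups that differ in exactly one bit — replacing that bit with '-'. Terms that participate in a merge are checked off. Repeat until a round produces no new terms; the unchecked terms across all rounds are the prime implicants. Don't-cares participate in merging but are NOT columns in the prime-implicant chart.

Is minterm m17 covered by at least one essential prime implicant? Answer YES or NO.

NO

size-2^0 implicants → 00001(✓)  00100(✓)  00101(✓)  00110(✓)  00111(✓)  01010(✓)  01011(✓)  01100(✓)  01101(✓)  01110(✓)  01111(✓)  10001(✓)  10010(✓)  10011(✓)  10100(✓)  10111(✓)  11000(✓)  11001(✓)  11010(✓)  11011(✓)  11100(✓)  11101(✓)  11110(✓)  11111(✓)
size-2^1 implicants → -0001  -0100(✓)  -0111(✓)  -1010(✓)  -1011(✓)  -1100(✓)  -1101(✓)  -1110(✓)  -1111(✓)  0-100(✓)  0-101(✓)  0-110(✓)  0-111(✓)  00-01  001-0(✓)  001-1(✓)  0010-(✓)  0011-(✓)  01-10(✓)  01-11(✓)  0101-(✓)  011-0(✓)  011-1(✓)  0110-(✓)  0111-(✓)  1-001(✓)  1-010(✓)  1-011(✓)  1-100(✓)  1-111(✓)  10-11(✓)  100-1(✓)  1001-(✓)  11-00(✓)  11-01(✓)  11-10(✓)  11-11(✓)  110-0(✓)  110-1(✓)  1100-(✓)  1101-(✓)  111-0(✓)  111-1(✓)  1110-(✓)  1111-(✓)
size-2^2 implicants → --100  --111  -1-10(✓)  -1-11(✓)  -101-(✓)  -11-0(✓)  -11-1(✓)  -110-(✓)  -111-(✓)  0-1-0(✓)  0-1-1(✓)  0-10-(✓)  0-11-(✓)  001--(✓)  01-1-(✓)  011--(✓)  1--11  1-0-1  1-01-  11--0(✓)  11--1(✓)  11-0-(✓)  11-1-(✓)  110--(✓)  111--(✓)
size-2^3 implicants → -1-1-  -11--  0-1--  11---
Unchecked terms (primes): --100, --111, -0001, -1-1-, -11--, 0-1--, 00-01, 1--11, 1-0-1, 1-01-, 11---
Minterm coverage:
  m1 ⊆ -0001,00-01
  m4 ⊆ --100,0-1--
  m5 ⊆ 0-1--,00-01
  m6 ⊆ 0-1-- [E]
  m11 ⊆ -1-1- [E]
  m12 ⊆ --100,-11--,0-1--
  m13 ⊆ -11--,0-1--
  m14 ⊆ -1-1-,-11--,0-1--
  m15 ⊆ --111,-1-1-,-11--,0-1--
  m17 ⊆ -0001,1-0-1
  m18 ⊆ 1-01- [E]
  m19 ⊆ 1--11,1-0-1,1-01-
  m20 ⊆ --100 [E]
  m24 ⊆ 11--- [E]
  m25 ⊆ 1-0-1,11---
  m26 ⊆ -1-1-,1-01-,11---
  m27 ⊆ -1-1-,1--11,1-0-1,1-01-,11---
  m29 ⊆ -11--,11---
  m30 ⊆ -1-1-,-11--,11---
  m31 ⊆ --111,-1-1-,-11--,1--11,11---
E = {--100, -1-1-, 0-1--, 1-01-, 11---}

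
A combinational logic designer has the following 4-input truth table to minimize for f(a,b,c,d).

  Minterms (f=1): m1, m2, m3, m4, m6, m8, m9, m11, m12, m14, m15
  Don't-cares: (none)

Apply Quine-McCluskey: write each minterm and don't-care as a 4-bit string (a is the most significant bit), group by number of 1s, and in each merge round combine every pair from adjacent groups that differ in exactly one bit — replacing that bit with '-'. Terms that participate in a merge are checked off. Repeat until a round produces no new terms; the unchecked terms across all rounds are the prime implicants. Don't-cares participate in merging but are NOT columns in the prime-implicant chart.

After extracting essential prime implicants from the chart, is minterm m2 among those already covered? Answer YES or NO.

size-2^0 implicants → 0001(✓)  0010(✓)  0011(✓)  0100(✓)  0110(✓)  1000(✓)  1001(✓)  1011(✓)  1100(✓)  1110(✓)  1111(✓)
size-2^1 implicants → -001(✓)  -011(✓)  -100(✓)  -110(✓)  0-10  00-1(✓)  001-  01-0(✓)  1-00  1-11  10-1(✓)  100-  11-0(✓)  111-
size-2^2 implicants → -0-1  -1-0
Unchecked terms (primes): -0-1, -1-0, 0-10, 001-, 1-00, 1-11, 100-, 111-
Minterm coverage:
  m1 ⊆ -0-1 [E]
  m2 ⊆ 0-10,001-
  m3 ⊆ -0-1,001-
  m4 ⊆ -1-0 [E]
  m6 ⊆ -1-0,0-10
  m8 ⊆ 1-00,100-
  m9 ⊆ -0-1,100-
  m11 ⊆ -0-1,1-11
  m12 ⊆ -1-0,1-00
  m14 ⊆ -1-0,111-
  m15 ⊆ 1-11,111-
E = {-0-1, -1-0}

NO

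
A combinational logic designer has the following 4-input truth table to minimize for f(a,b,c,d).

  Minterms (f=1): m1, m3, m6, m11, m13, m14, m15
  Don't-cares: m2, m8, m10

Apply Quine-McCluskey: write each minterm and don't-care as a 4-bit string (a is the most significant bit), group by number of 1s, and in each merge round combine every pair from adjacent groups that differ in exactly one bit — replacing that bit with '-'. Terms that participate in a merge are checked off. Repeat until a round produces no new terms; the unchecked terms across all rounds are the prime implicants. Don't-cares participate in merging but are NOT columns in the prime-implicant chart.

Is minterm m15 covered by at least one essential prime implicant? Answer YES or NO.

[col 0] 0001*, 0010*, 0011*, 0110*, 1000*, 1010*, 1011*, 1101*, 1110*, 1111*
[col 1] -010*, -011*, -110*, 0-10*, 00-1, 001-*, 1-10*, 1-11*, 10-0, 101-*, 11-1, 111-*
[col 2] --10, -01-, 1-1-
Prime implicants: --10, -01-, 00-1, 1-1-, 10-0, 11-1
PI chart (minterm → PIs covering it):
  1 | 00-1  (sole → essential)
  3 | -01-,00-1
  6 | --10  (sole → essential)
  11 | -01-,1-1-
  13 | 11-1  (sole → essential)
  14 | --10,1-1-
  15 | 1-1-,11-1
Essential prime implicants: --10, 00-1, 11-1

YES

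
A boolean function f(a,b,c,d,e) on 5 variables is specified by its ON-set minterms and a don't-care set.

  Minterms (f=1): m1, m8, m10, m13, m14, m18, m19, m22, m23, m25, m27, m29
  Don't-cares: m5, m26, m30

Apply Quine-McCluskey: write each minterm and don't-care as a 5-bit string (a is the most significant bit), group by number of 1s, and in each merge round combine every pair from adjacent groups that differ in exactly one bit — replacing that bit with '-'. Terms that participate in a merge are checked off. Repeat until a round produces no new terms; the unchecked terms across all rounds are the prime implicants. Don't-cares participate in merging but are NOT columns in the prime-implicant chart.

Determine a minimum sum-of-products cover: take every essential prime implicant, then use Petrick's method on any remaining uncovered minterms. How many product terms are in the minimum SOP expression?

6

size-2^0 implicants → 00001(✓)  00101(✓)  01000(✓)  01010(✓)  01101(✓)  01110(✓)  10010(✓)  10011(✓)  10110(✓)  10111(✓)  11001(✓)  11010(✓)  11011(✓)  11101(✓)  11110(✓)
size-2^1 implicants → -1010(✓)  -1101  -1110(✓)  0-101  00-01  01-10(✓)  010-0  1-010(✓)  1-011(✓)  1-110(✓)  10-10(✓)  10-11(✓)  1001-(✓)  1011-(✓)  11-01  11-10(✓)  110-1  1101-(✓)
size-2^2 implicants → -1-10  1--10  1-01-  10-1-
Unchecked terms (primes): -1-10, -1101, 0-101, 00-01, 010-0, 1--10, 1-01-, 10-1-, 11-01, 110-1
Minterm coverage:
  m1 ⊆ 00-01 [E]
  m8 ⊆ 010-0 [E]
  m10 ⊆ -1-10,010-0
  m13 ⊆ -1101,0-101
  m14 ⊆ -1-10 [E]
  m18 ⊆ 1--10,1-01-,10-1-
  m19 ⊆ 1-01-,10-1-
  m22 ⊆ 1--10,10-1-
  m23 ⊆ 10-1- [E]
  m25 ⊆ 11-01,110-1
  m27 ⊆ 1-01-,110-1
  m29 ⊆ -1101,11-01
E = {-1-10, 00-01, 010-0, 10-1-}
Petrick residual → -1101, 110-1
Cover = bde' + bcd'e + a'b'd'e + a'bc'e' + ab'd + abc'e  |cover|=6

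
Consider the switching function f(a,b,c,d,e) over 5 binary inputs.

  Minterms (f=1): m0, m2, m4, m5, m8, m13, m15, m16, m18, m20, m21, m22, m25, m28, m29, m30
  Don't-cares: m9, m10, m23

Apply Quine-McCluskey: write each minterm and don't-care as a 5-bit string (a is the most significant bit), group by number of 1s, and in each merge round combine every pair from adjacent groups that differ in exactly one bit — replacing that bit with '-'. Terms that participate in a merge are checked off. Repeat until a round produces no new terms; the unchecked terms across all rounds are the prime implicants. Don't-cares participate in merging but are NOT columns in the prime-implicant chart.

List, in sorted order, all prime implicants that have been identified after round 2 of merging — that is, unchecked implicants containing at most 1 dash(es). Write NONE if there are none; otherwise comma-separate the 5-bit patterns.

0100-, 011-1

[col 0] 00000*, 00010*, 00100*, 00101*, 01000*, 01001*, 01010*, 01101*, 01111*, 10000*, 10010*, 10100*, 10101*, 10110*, 10111*, 11001*, 11100*, 11101*, 11110*
[col 1] -0000*, -0010*, -0100*, -0101*, -1001*, -1101*, 0-000*, 0-010*, 0-101*, 00-00*, 000-0*, 0010-*, 01-01*, 010-0*, 0100-, 011-1, 1-100*, 1-101*, 1-110*, 10-00*, 10-10*, 100-0*, 101-0*, 101-1*, 1010-*, 1011-*, 11-01*, 111-0*, 1110-*
[col 2] --101, -0-00, -00-0, -010-, -1-01, 0-0-0, 1-1-0, 1-10-, 10--0, 101--
Prime implicants: --101, -0-00, -00-0, -010-, -1-01, 0-0-0, 0100-, 011-1, 1-1-0, 1-10-, 10--0, 101--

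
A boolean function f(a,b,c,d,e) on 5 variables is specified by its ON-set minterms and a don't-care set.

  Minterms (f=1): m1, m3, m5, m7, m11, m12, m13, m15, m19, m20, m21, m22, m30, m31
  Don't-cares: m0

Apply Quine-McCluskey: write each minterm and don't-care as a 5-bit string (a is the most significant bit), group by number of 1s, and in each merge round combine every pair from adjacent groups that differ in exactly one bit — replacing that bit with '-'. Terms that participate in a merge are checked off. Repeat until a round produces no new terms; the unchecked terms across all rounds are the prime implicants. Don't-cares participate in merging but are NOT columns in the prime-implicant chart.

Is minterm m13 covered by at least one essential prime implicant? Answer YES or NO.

size-2^0 implicants → 00000(✓)  00001(✓)  00011(✓)  00101(✓)  00111(✓)  01011(✓)  01100(✓)  01101(✓)  01111(✓)  10011(✓)  10100(✓)  10101(✓)  10110(✓)  11110(✓)  11111(✓)
size-2^1 implicants → -0011  -0101  -1111  0-011(✓)  0-101(✓)  0-111(✓)  00-01(✓)  00-11(✓)  000-1(✓)  0000-  001-1(✓)  01-11(✓)  011-1(✓)  0110-  1-110  101-0  1010-  1111-
size-2^2 implicants → 0--11  0-1-1  00--1
Unchecked terms (primes): -0011, -0101, -1111, 0--11, 0-1-1, 00--1, 0000-, 0110-, 1-110, 101-0, 1010-, 1111-
Minterm coverage:
  m1 ⊆ 00--1,0000-
  m3 ⊆ -0011,0--11,00--1
  m5 ⊆ -0101,0-1-1,00--1
  m7 ⊆ 0--11,0-1-1,00--1
  m11 ⊆ 0--11 [E]
  m12 ⊆ 0110- [E]
  m13 ⊆ 0-1-1,0110-
  m15 ⊆ -1111,0--11,0-1-1
  m19 ⊆ -0011 [E]
  m20 ⊆ 101-0,1010-
  m21 ⊆ -0101,1010-
  m22 ⊆ 1-110,101-0
  m30 ⊆ 1-110,1111-
  m31 ⊆ -1111,1111-
E = {-0011, 0--11, 0110-}

YES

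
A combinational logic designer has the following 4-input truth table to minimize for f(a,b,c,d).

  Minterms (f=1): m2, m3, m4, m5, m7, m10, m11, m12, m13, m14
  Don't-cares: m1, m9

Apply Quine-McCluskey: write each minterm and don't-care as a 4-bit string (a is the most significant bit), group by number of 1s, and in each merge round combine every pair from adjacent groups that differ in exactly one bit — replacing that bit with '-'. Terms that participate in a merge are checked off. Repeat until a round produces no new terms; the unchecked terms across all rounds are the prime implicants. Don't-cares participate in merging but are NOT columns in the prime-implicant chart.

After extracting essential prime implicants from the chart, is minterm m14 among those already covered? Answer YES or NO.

NO

size-2^0 implicants → 0001(✓)  0010(✓)  0011(✓)  0100(✓)  0101(✓)  0111(✓)  1001(✓)  1010(✓)  1011(✓)  1100(✓)  1101(✓)  1110(✓)
size-2^1 implicants → -001(✓)  -010(✓)  -011(✓)  -100(✓)  -101(✓)  0-01(✓)  0-11(✓)  00-1(✓)  001-(✓)  01-1(✓)  010-(✓)  1-01(✓)  1-10  10-1(✓)  101-(✓)  11-0  110-(✓)
size-2^2 implicants → --01  -0-1  -01-  -10-  0--1
Unchecked terms (primes): --01, -0-1, -01-, -10-, 0--1, 1-10, 11-0
Minterm coverage:
  m2 ⊆ -01- [E]
  m3 ⊆ -0-1,-01-,0--1
  m4 ⊆ -10- [E]
  m5 ⊆ --01,-10-,0--1
  m7 ⊆ 0--1 [E]
  m10 ⊆ -01-,1-10
  m11 ⊆ -0-1,-01-
  m12 ⊆ -10-,11-0
  m13 ⊆ --01,-10-
  m14 ⊆ 1-10,11-0
E = {-01-, -10-, 0--1}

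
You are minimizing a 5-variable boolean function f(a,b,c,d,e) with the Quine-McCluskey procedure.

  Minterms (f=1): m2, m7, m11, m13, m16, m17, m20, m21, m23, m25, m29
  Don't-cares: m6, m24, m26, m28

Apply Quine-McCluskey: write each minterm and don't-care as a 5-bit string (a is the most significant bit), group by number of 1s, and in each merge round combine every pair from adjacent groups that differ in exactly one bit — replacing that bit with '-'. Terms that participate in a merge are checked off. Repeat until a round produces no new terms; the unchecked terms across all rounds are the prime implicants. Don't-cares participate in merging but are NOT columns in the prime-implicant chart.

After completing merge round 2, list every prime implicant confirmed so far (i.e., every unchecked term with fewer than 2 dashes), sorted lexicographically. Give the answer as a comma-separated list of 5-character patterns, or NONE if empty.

size-2^0 implicants → 00010(✓)  00110(✓)  00111(✓)  01011  01101(✓)  10000(✓)  10001(✓)  10100(✓)  10101(✓)  10111(✓)  11000(✓)  11001(✓)  11010(✓)  11100(✓)  11101(✓)
size-2^1 implicants → -0111  -1101  00-10  0011-  1-000(✓)  1-001(✓)  1-100(✓)  1-101(✓)  10-00(✓)  10-01(✓)  1000-(✓)  101-1  1010-(✓)  11-00(✓)  11-01(✓)  110-0  1100-(✓)  1110-(✓)
size-2^2 implicants → 1--00(✓)  1--01(✓)  1-00-(✓)  1-10-(✓)  10-0-(✓)  11-0-(✓)
size-2^3 implicants → 1--0-
Unchecked terms (primes): -0111, -1101, 00-10, 0011-, 01011, 1--0-, 101-1, 110-0

-0111, -1101, 00-10, 0011-, 01011, 101-1, 110-0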